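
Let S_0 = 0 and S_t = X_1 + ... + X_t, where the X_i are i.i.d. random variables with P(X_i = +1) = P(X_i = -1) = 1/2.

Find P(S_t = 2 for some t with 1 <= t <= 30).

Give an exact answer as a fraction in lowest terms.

Answer: 773201629/1073741824

Derivation:
Count via complement. Let g(t,s) = #length-t paths at position s with S_1..S_t all ≠ 2.
g(t,s) = g(t-1,s-1) + g(t-1,s+1) for s ≠ 2; g(t,2) = 0.
t=0: g(0,0)=1
t=1: g(1,-1)=1 g(1,1)=1
t=2: g(2,-2)=1 g(2,0)=2
t=3: g(3,-3)=1 g(3,-1)=3 g(3,1)=2
t=4: g(4,-4)=1 g(4,-2)=4 g(4,0)=5
t=5: g(5,-5)=1 g(5,-3)=5 g(5,-1)=9 g(5,1)=5
t=6: g(6,-6)=1 g(6,-4)=6 g(6,-2)=14 g(6,0)=14
t=7: g(7,-7)=1 g(7,-5)=7 g(7,-3)=20 g(7,-1)=28 g(7,1)=14
t=8: g(8,-8)=1 g(8,-6)=8 g(8,-4)=27 g(8,-2)=48 g(8,0)=42
t=9: g(9,-9)=1 g(9,-7)=9 g(9,-5)=35 g(9,-3)=75 g(9,-1)=90 g(9,1)=42
t=10: g(10,-10)=1 g(10,-8)=10 g(10,-6)=44 g(10,-4)=110 g(10,-2)=165 g(10,0)=132
t=11: g(11,-11)=1 g(11,-9)=11 g(11,-7)=54 g(11,-5)=154 g(11,-3)=275 g(11,-1)=297 g(11,1)=132
t=12: g(12,-12)=1 g(12,-10)=12 g(12,-8)=65 g(12,-6)=208 g(12,-4)=429 g(12,-2)=572 g(12,0)=429
t=13: g(13,-13)=1 g(13,-11)=13 g(13,-9)=77 g(13,-7)=273 g(13,-5)=637 g(13,-3)=1001 g(13,-1)=1001 g(13,1)=429
t=14: g(14,-14)=1 g(14,-12)=14 g(14,-10)=90 g(14,-8)=350 g(14,-6)=910 g(14,-4)=1638 g(14,-2)=2002 g(14,0)=1430
t=15: g(15,-15)=1 g(15,-13)=15 g(15,-11)=104 g(15,-9)=440 g(15,-7)=1260 g(15,-5)=2548 g(15,-3)=3640 g(15,-1)=3432 g(15,1)=1430
t=16: g(16,-16)=1 g(16,-14)=16 g(16,-12)=119 g(16,-10)=544 g(16,-8)=1700 g(16,-6)=3808 g(16,-4)=6188 g(16,-2)=7072 g(16,0)=4862
t=17: g(17,-17)=1 g(17,-15)=17 g(17,-13)=135 g(17,-11)=663 g(17,-9)=2244 g(17,-7)=5508 g(17,-5)=9996 g(17,-3)=13260 g(17,-1)=11934 g(17,1)=4862
t=18: g(18,-18)=1 g(18,-16)=18 g(18,-14)=152 g(18,-12)=798 g(18,-10)=2907 g(18,-8)=7752 g(18,-6)=15504 g(18,-4)=23256 g(18,-2)=25194 g(18,0)=16796
t=19: g(19,-19)=1 g(19,-17)=19 g(19,-15)=170 g(19,-13)=950 g(19,-11)=3705 g(19,-9)=10659 g(19,-7)=23256 g(19,-5)=38760 g(19,-3)=48450 g(19,-1)=41990 g(19,1)=16796
t=20: g(20,-20)=1 g(20,-18)=20 g(20,-16)=189 g(20,-14)=1120 g(20,-12)=4655 g(20,-10)=14364 g(20,-8)=33915 g(20,-6)=62016 g(20,-4)=87210 g(20,-2)=90440 g(20,0)=58786
t=21: g(21,-21)=1 g(21,-19)=21 g(21,-17)=209 g(21,-15)=1309 g(21,-13)=5775 g(21,-11)=19019 g(21,-9)=48279 g(21,-7)=95931 g(21,-5)=149226 g(21,-3)=177650 g(21,-1)=149226 g(21,1)=58786
t=22: g(22,-22)=1 g(22,-20)=22 g(22,-18)=230 g(22,-16)=1518 g(22,-14)=7084 g(22,-12)=24794 g(22,-10)=67298 g(22,-8)=144210 g(22,-6)=245157 g(22,-4)=326876 g(22,-2)=326876 g(22,0)=208012
t=23: g(23,-23)=1 g(23,-21)=23 g(23,-19)=252 g(23,-17)=1748 g(23,-15)=8602 g(23,-13)=31878 g(23,-11)=92092 g(23,-9)=211508 g(23,-7)=389367 g(23,-5)=572033 g(23,-3)=653752 g(23,-1)=534888 g(23,1)=208012
t=24: g(24,-24)=1 g(24,-22)=24 g(24,-20)=275 g(24,-18)=2000 g(24,-16)=10350 g(24,-14)=40480 g(24,-12)=123970 g(24,-10)=303600 g(24,-8)=600875 g(24,-6)=961400 g(24,-4)=1225785 g(24,-2)=1188640 g(24,0)=742900
t=25: g(25,-25)=1 g(25,-23)=25 g(25,-21)=299 g(25,-19)=2275 g(25,-17)=12350 g(25,-15)=50830 g(25,-13)=164450 g(25,-11)=427570 g(25,-9)=904475 g(25,-7)=1562275 g(25,-5)=2187185 g(25,-3)=2414425 g(25,-1)=1931540 g(25,1)=742900
t=26: g(26,-26)=1 g(26,-24)=26 g(26,-22)=324 g(26,-20)=2574 g(26,-18)=14625 g(26,-16)=63180 g(26,-14)=215280 g(26,-12)=592020 g(26,-10)=1332045 g(26,-8)=2466750 g(26,-6)=3749460 g(26,-4)=4601610 g(26,-2)=4345965 g(26,0)=2674440
t=27: g(27,-27)=1 g(27,-25)=27 g(27,-23)=350 g(27,-21)=2898 g(27,-19)=17199 g(27,-17)=77805 g(27,-15)=278460 g(27,-13)=807300 g(27,-11)=1924065 g(27,-9)=3798795 g(27,-7)=6216210 g(27,-5)=8351070 g(27,-3)=8947575 g(27,-1)=7020405 g(27,1)=2674440
t=28: g(28,-28)=1 g(28,-26)=28 g(28,-24)=377 g(28,-22)=3248 g(28,-20)=20097 g(28,-18)=95004 g(28,-16)=356265 g(28,-14)=1085760 g(28,-12)=2731365 g(28,-10)=5722860 g(28,-8)=10015005 g(28,-6)=14567280 g(28,-4)=17298645 g(28,-2)=15967980 g(28,0)=9694845
t=29: g(29,-29)=1 g(29,-27)=29 g(29,-25)=405 g(29,-23)=3625 g(29,-21)=23345 g(29,-19)=115101 g(29,-17)=451269 g(29,-15)=1442025 g(29,-13)=3817125 g(29,-11)=8454225 g(29,-9)=15737865 g(29,-7)=24582285 g(29,-5)=31865925 g(29,-3)=33266625 g(29,-1)=25662825 g(29,1)=9694845
t=30: g(30,-30)=1 g(30,-28)=30 g(30,-26)=434 g(30,-24)=4030 g(30,-22)=26970 g(30,-20)=138446 g(30,-18)=566370 g(30,-16)=1893294 g(30,-14)=5259150 g(30,-12)=12271350 g(30,-10)=24192090 g(30,-8)=40320150 g(30,-6)=56448210 g(30,-4)=65132550 g(30,-2)=58929450 g(30,0)=35357670
Paths never hitting 2: Σ_s g(30,s) = 300540195
Paths hitting 2: 2^30 - 300540195 = 773201629
P = 773201629/1073741824 = 773201629/1073741824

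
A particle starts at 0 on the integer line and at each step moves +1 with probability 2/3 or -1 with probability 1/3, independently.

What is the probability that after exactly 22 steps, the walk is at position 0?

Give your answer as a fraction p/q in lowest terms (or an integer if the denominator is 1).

To be at 0 after 22 steps: need exactly 11 steps of +1 and 11 of -1.
Number of such sequences: C(22,11) = 705432
Each has probability (2/3)^11 · (1/3)^11 = 2048/31381059609
P = 705432 · 2048/31381059609 = 481574912/10460353203

Answer: 481574912/10460353203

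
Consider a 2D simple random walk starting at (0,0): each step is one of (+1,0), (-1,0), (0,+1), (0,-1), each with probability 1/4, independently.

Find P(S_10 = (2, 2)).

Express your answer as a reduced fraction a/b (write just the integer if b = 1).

Let h be the number of horizontal steps (so 10-h are vertical). To end at (2,2) need (h+2)/2 right-steps and ((10-h)+2)/2 up-steps.
Sum over h with 2 ≤ h ≤ 8, h ≡ 0 (mod 2), 10-h ≡ 0 (mod 2):
h=2: C(10,2)·C(2,2)·C(8,5) = 45·1·56 = 2520
h=4: C(10,4)·C(4,3)·C(6,4) = 210·4·15 = 12600
h=6: C(10,6)·C(6,4)·C(4,3) = 210·15·4 = 12600
h=8: C(10,8)·C(8,5)·C(2,2) = 45·56·1 = 2520
Total favorable: 30240
Total paths: 4^10 = 1048576
P = 30240/1048576 = 945/32768

Answer: 945/32768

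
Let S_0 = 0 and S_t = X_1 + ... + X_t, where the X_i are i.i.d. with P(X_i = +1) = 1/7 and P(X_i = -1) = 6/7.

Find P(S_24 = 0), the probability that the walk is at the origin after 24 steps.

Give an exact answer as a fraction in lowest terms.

Answer: 840908430655488/27368747340080916343

Derivation:
To be at 0 after 24 steps: need exactly 12 steps of +1 and 12 of -1.
Number of such sequences: C(24,12) = 2704156
Each has probability (1/7)^12 · (6/7)^12 = 2176782336/191581231380566414401
P = 2704156 · 2176782336/191581231380566414401 = 840908430655488/27368747340080916343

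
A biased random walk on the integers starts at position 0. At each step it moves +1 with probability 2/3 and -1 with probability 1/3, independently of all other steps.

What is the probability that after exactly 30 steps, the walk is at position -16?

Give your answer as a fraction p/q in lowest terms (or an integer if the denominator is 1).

To reach position -16 after 30 steps: need 7 steps of +1 and 23 steps of -1.
Number of such sequences: C(30,7) = 2035800
Each has probability (2/3)^7 · (1/3)^23 = 128/205891132094649
P = 2035800 · 128/205891132094649 = 9651200/7625597484987

Answer: 9651200/7625597484987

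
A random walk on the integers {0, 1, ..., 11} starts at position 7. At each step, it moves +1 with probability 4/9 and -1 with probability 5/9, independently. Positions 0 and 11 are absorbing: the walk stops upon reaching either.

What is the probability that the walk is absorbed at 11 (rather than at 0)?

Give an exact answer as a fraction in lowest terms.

Biased walk: p = 4/9, q = 5/9, r = q/p = 5/4
Gambler's ruin: P(hit 11 before 0 | start at 7) = (1 - r^a)/(1 - r^N)
r^7 = 78125/16384; r^11 = 48828125/4194304
P = (1 - 78125/16384) / (1 - 48828125/4194304) = -61741/16384 / -44633821/4194304 = 15805696/44633821

Answer: 15805696/44633821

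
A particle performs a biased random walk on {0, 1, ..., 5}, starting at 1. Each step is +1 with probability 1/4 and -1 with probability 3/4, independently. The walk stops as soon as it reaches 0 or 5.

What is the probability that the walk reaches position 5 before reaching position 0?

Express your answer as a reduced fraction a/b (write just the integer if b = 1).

Biased walk: p = 1/4, q = 3/4, r = q/p = 3
Gambler's ruin: P(hit 5 before 0 | start at 1) = (1 - r^a)/(1 - r^N)
r^1 = 3; r^5 = 243
P = (1 - 3) / (1 - 243) = -2 / -242 = 1/121

Answer: 1/121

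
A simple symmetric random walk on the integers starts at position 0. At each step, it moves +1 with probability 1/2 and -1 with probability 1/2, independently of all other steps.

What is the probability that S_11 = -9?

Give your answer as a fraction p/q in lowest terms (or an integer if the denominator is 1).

To reach position -9 after 11 steps: need 1 step of +1 and 10 of -1.
Favorable paths: C(11,1) = 11
Total paths: 2^11 = 2048
P = 11/2048 = 11/2048

Answer: 11/2048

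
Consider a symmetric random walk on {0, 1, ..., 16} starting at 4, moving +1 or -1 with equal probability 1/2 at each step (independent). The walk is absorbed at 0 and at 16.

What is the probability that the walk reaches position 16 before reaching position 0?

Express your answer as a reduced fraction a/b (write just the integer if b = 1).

Symmetric walk (p = 1/2): the harmonic-function argument gives P(hit 16 before 0 | start at 4) = a/N.
P = 4/16 = 1/4

Answer: 1/4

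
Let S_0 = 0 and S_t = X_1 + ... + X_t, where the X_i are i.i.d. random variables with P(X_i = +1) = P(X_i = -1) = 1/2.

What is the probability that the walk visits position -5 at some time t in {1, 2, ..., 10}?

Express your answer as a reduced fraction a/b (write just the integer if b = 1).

Answer: 7/64

Derivation:
Count via complement. Let g(t,s) = #length-t paths at position s with S_1..S_t all ≠ -5.
g(t,s) = g(t-1,s-1) + g(t-1,s+1) for s ≠ -5; g(t,-5) = 0.
t=0: g(0,0)=1
t=1: g(1,-1)=1 g(1,1)=1
t=2: g(2,-2)=1 g(2,0)=2 g(2,2)=1
t=3: g(3,-3)=1 g(3,-1)=3 g(3,1)=3 g(3,3)=1
t=4: g(4,-4)=1 g(4,-2)=4 g(4,0)=6 g(4,2)=4 g(4,4)=1
t=5: g(5,-3)=5 g(5,-1)=10 g(5,1)=10 g(5,3)=5 g(5,5)=1
t=6: g(6,-4)=5 g(6,-2)=15 g(6,0)=20 g(6,2)=15 g(6,4)=6 g(6,6)=1
t=7: g(7,-3)=20 g(7,-1)=35 g(7,1)=35 g(7,3)=21 g(7,5)=7 g(7,7)=1
t=8: g(8,-4)=20 g(8,-2)=55 g(8,0)=70 g(8,2)=56 g(8,4)=28 g(8,6)=8 g(8,8)=1
t=9: g(9,-3)=75 g(9,-1)=125 g(9,1)=126 g(9,3)=84 g(9,5)=36 g(9,7)=9 g(9,9)=1
t=10: g(10,-4)=75 g(10,-2)=200 g(10,0)=251 g(10,2)=210 g(10,4)=120 g(10,6)=45 g(10,8)=10 g(10,10)=1
Paths never hitting -5: Σ_s g(10,s) = 912
Paths hitting -5: 2^10 - 912 = 112
P = 112/1024 = 7/64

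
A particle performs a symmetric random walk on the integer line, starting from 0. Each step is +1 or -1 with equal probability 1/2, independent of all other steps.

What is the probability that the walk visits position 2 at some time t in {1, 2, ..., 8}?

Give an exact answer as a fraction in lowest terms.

Answer: 65/128

Derivation:
Count via complement. Let g(t,s) = #length-t paths at position s with S_1..S_t all ≠ 2.
g(t,s) = g(t-1,s-1) + g(t-1,s+1) for s ≠ 2; g(t,2) = 0.
t=0: g(0,0)=1
t=1: g(1,-1)=1 g(1,1)=1
t=2: g(2,-2)=1 g(2,0)=2
t=3: g(3,-3)=1 g(3,-1)=3 g(3,1)=2
t=4: g(4,-4)=1 g(4,-2)=4 g(4,0)=5
t=5: g(5,-5)=1 g(5,-3)=5 g(5,-1)=9 g(5,1)=5
t=6: g(6,-6)=1 g(6,-4)=6 g(6,-2)=14 g(6,0)=14
t=7: g(7,-7)=1 g(7,-5)=7 g(7,-3)=20 g(7,-1)=28 g(7,1)=14
t=8: g(8,-8)=1 g(8,-6)=8 g(8,-4)=27 g(8,-2)=48 g(8,0)=42
Paths never hitting 2: Σ_s g(8,s) = 126
Paths hitting 2: 2^8 - 126 = 130
P = 130/256 = 65/128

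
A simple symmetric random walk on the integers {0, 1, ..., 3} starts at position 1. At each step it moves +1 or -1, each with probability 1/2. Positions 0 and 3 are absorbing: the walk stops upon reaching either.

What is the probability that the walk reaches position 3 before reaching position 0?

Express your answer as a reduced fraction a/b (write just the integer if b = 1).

Answer: 1/3

Derivation:
Symmetric walk (p = 1/2): the harmonic-function argument gives P(hit 3 before 0 | start at 1) = a/N.
P = 1/3 = 1/3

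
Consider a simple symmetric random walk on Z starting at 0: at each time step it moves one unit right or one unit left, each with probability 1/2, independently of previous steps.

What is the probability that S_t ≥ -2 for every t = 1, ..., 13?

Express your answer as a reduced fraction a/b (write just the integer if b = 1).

Let f(t,s) = #length-t paths at position s with S_1..S_t all ≥ -2.
f(t,s) = f(t-1,s-1) + f(t-1,s+1) for s ≥ -2; f(t,s) = 0 for s < -2.
t=0: f(0,0)=1
t=1: f(1,-1)=1 f(1,1)=1
t=2: f(2,-2)=1 f(2,0)=2 f(2,2)=1
t=3: f(3,-1)=3 f(3,1)=3 f(3,3)=1
t=4: f(4,-2)=3 f(4,0)=6 f(4,2)=4 f(4,4)=1
t=5: f(5,-1)=9 f(5,1)=10 f(5,3)=5 f(5,5)=1
t=6: f(6,-2)=9 f(6,0)=19 f(6,2)=15 f(6,4)=6 f(6,6)=1
t=7: f(7,-1)=28 f(7,1)=34 f(7,3)=21 f(7,5)=7 f(7,7)=1
t=8: f(8,-2)=28 f(8,0)=62 f(8,2)=55 f(8,4)=28 f(8,6)=8 f(8,8)=1
t=9: f(9,-1)=90 f(9,1)=117 f(9,3)=83 f(9,5)=36 f(9,7)=9 f(9,9)=1
t=10: f(10,-2)=90 f(10,0)=207 f(10,2)=200 f(10,4)=119 f(10,6)=45 f(10,8)=10 f(10,10)=1
t=11: f(11,-1)=297 f(11,1)=407 f(11,3)=319 f(11,5)=164 f(11,7)=55 f(11,9)=11 f(11,11)=1
t=12: f(12,-2)=297 f(12,0)=704 f(12,2)=726 f(12,4)=483 f(12,6)=219 f(12,8)=66 f(12,10)=12 f(12,12)=1
t=13: f(13,-1)=1001 f(13,1)=1430 f(13,3)=1209 f(13,5)=702 f(13,7)=285 f(13,9)=78 f(13,11)=13 f(13,13)=1
Σ_s f(13,s) = 4719
P = 4719/8192 = 4719/8192

Answer: 4719/8192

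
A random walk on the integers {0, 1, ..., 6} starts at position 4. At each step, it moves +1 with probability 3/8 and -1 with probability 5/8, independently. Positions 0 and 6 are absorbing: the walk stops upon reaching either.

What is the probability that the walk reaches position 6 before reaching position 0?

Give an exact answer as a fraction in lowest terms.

Biased walk: p = 3/8, q = 5/8, r = q/p = 5/3
Gambler's ruin: P(hit 6 before 0 | start at 4) = (1 - r^a)/(1 - r^N)
r^4 = 625/81; r^6 = 15625/729
P = (1 - 625/81) / (1 - 15625/729) = -544/81 / -14896/729 = 306/931

Answer: 306/931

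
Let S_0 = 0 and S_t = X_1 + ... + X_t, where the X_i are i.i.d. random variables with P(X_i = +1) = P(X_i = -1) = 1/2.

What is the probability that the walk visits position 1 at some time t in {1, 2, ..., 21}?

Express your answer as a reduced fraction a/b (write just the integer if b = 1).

Count via complement. Let g(t,s) = #length-t paths at position s with S_1..S_t all ≠ 1.
g(t,s) = g(t-1,s-1) + g(t-1,s+1) for s ≠ 1; g(t,1) = 0.
t=0: g(0,0)=1
t=1: g(1,-1)=1
t=2: g(2,-2)=1 g(2,0)=1
t=3: g(3,-3)=1 g(3,-1)=2
t=4: g(4,-4)=1 g(4,-2)=3 g(4,0)=2
t=5: g(5,-5)=1 g(5,-3)=4 g(5,-1)=5
t=6: g(6,-6)=1 g(6,-4)=5 g(6,-2)=9 g(6,0)=5
t=7: g(7,-7)=1 g(7,-5)=6 g(7,-3)=14 g(7,-1)=14
t=8: g(8,-8)=1 g(8,-6)=7 g(8,-4)=20 g(8,-2)=28 g(8,0)=14
t=9: g(9,-9)=1 g(9,-7)=8 g(9,-5)=27 g(9,-3)=48 g(9,-1)=42
t=10: g(10,-10)=1 g(10,-8)=9 g(10,-6)=35 g(10,-4)=75 g(10,-2)=90 g(10,0)=42
t=11: g(11,-11)=1 g(11,-9)=10 g(11,-7)=44 g(11,-5)=110 g(11,-3)=165 g(11,-1)=132
t=12: g(12,-12)=1 g(12,-10)=11 g(12,-8)=54 g(12,-6)=154 g(12,-4)=275 g(12,-2)=297 g(12,0)=132
t=13: g(13,-13)=1 g(13,-11)=12 g(13,-9)=65 g(13,-7)=208 g(13,-5)=429 g(13,-3)=572 g(13,-1)=429
t=14: g(14,-14)=1 g(14,-12)=13 g(14,-10)=77 g(14,-8)=273 g(14,-6)=637 g(14,-4)=1001 g(14,-2)=1001 g(14,0)=429
t=15: g(15,-15)=1 g(15,-13)=14 g(15,-11)=90 g(15,-9)=350 g(15,-7)=910 g(15,-5)=1638 g(15,-3)=2002 g(15,-1)=1430
t=16: g(16,-16)=1 g(16,-14)=15 g(16,-12)=104 g(16,-10)=440 g(16,-8)=1260 g(16,-6)=2548 g(16,-4)=3640 g(16,-2)=3432 g(16,0)=1430
t=17: g(17,-17)=1 g(17,-15)=16 g(17,-13)=119 g(17,-11)=544 g(17,-9)=1700 g(17,-7)=3808 g(17,-5)=6188 g(17,-3)=7072 g(17,-1)=4862
t=18: g(18,-18)=1 g(18,-16)=17 g(18,-14)=135 g(18,-12)=663 g(18,-10)=2244 g(18,-8)=5508 g(18,-6)=9996 g(18,-4)=13260 g(18,-2)=11934 g(18,0)=4862
t=19: g(19,-19)=1 g(19,-17)=18 g(19,-15)=152 g(19,-13)=798 g(19,-11)=2907 g(19,-9)=7752 g(19,-7)=15504 g(19,-5)=23256 g(19,-3)=25194 g(19,-1)=16796
t=20: g(20,-20)=1 g(20,-18)=19 g(20,-16)=170 g(20,-14)=950 g(20,-12)=3705 g(20,-10)=10659 g(20,-8)=23256 g(20,-6)=38760 g(20,-4)=48450 g(20,-2)=41990 g(20,0)=16796
t=21: g(21,-21)=1 g(21,-19)=20 g(21,-17)=189 g(21,-15)=1120 g(21,-13)=4655 g(21,-11)=14364 g(21,-9)=33915 g(21,-7)=62016 g(21,-5)=87210 g(21,-3)=90440 g(21,-1)=58786
Paths never hitting 1: Σ_s g(21,s) = 352716
Paths hitting 1: 2^21 - 352716 = 1744436
P = 1744436/2097152 = 436109/524288

Answer: 436109/524288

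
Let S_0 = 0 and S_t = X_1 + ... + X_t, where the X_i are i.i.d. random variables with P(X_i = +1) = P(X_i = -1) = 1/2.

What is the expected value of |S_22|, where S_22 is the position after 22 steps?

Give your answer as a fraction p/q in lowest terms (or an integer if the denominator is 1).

S_22 takes values m ≡ 0 (mod 2) with |m| ≤ 22; P(S_22=m) = C(22,(22+m)/2)/2^22.
Total paths: 2^22 = 4194304
Distribution: P(S=-22)=1/4194304, P(S=-20)=22/4194304, P(S=-18)=231/4194304, P(S=-16)=1540/4194304, P(S=-14)=7315/4194304, P(S=-12)=26334/4194304, P(S=-10)=74613/4194304, P(S=-8)=170544/4194304, P(S=-6)=319770/4194304, P(S=-4)=497420/4194304, P(S=-2)=646646/4194304, P(S=0)=705432/4194304, P(S=2)=646646/4194304, P(S=4)=497420/4194304, P(S=6)=319770/4194304, P(S=8)=170544/4194304, P(S=10)=74613/4194304, P(S=12)=26334/4194304, P(S=14)=7315/4194304, P(S=16)=1540/4194304, P(S=18)=231/4194304, P(S=20)=22/4194304, P(S=22)=1/4194304
E[|S_22|] = Σ_m |m|·P(S_22=m) = 15519504/4194304 = 969969/262144

Answer: 969969/262144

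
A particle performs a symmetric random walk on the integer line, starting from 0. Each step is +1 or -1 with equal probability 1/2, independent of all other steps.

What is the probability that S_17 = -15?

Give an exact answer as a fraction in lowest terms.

To reach position -15 after 17 steps: need 1 step of +1 and 16 of -1.
Favorable paths: C(17,1) = 17
Total paths: 2^17 = 131072
P = 17/131072 = 17/131072

Answer: 17/131072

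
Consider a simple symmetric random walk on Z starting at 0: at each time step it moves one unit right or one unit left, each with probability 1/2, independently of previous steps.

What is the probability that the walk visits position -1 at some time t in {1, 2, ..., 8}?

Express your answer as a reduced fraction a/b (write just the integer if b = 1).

Answer: 93/128

Derivation:
Count via complement. Let g(t,s) = #length-t paths at position s with S_1..S_t all ≠ -1.
g(t,s) = g(t-1,s-1) + g(t-1,s+1) for s ≠ -1; g(t,-1) = 0.
t=0: g(0,0)=1
t=1: g(1,1)=1
t=2: g(2,0)=1 g(2,2)=1
t=3: g(3,1)=2 g(3,3)=1
t=4: g(4,0)=2 g(4,2)=3 g(4,4)=1
t=5: g(5,1)=5 g(5,3)=4 g(5,5)=1
t=6: g(6,0)=5 g(6,2)=9 g(6,4)=5 g(6,6)=1
t=7: g(7,1)=14 g(7,3)=14 g(7,5)=6 g(7,7)=1
t=8: g(8,0)=14 g(8,2)=28 g(8,4)=20 g(8,6)=7 g(8,8)=1
Paths never hitting -1: Σ_s g(8,s) = 70
Paths hitting -1: 2^8 - 70 = 186
P = 186/256 = 93/128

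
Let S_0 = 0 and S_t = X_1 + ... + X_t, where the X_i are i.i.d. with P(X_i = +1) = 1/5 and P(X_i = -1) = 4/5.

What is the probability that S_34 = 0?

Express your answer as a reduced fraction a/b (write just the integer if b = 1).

To be at 0 after 34 steps: need exactly 17 steps of +1 and 17 of -1.
Number of such sequences: C(34,17) = 2333606220
Each has probability (1/5)^17 · (4/5)^17 = 17179869184/582076609134674072265625
P = 2333606220 · 17179869184/582076609134674072265625 = 8018209917313744896/116415321826934814453125

Answer: 8018209917313744896/116415321826934814453125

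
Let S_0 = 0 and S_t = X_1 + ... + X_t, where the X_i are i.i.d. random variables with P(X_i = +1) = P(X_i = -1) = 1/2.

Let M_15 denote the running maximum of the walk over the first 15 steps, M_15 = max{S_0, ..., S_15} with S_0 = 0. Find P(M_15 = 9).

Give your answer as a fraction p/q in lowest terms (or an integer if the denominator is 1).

Let M_15 = max(S_0,...,S_15). Use the reflection principle: for j ≥ 1, #{paths with M_15 ≥ j} = #{S_15 ≥ j} + #{S_15 ≥ j+1}.
By reflection, #{M_15 ≥ 9} = #{S_15 ≥ 9} + #{S_15 ≥ 10} = 576 + 121 = 697.
#{M_15 ≥ 10} = #{S_15 ≥ 10} + #{S_15 ≥ 11} = 121 + 121 = 242.
#{M_15 = 9} = 697 - 242 = 455.
P(M_15 = 9) = 455/32768 = 455/32768

Answer: 455/32768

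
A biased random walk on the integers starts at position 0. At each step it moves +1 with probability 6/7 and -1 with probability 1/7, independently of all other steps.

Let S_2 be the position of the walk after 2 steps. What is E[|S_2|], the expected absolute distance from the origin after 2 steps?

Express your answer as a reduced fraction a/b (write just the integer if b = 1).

S_2 takes values m ≡ 0 (mod 2) with |m| ≤ 2; P(S_2=m) = C(2,(2+m)/2) · (6/7)^((2+m)/2) · (1/7)^((2-m)/2).
Distribution: P(S=-2)=1/49, P(S=0)=12/49, P(S=2)=36/49
E[|S_2|] = Σ_m |m|·P(S_2=m) = 74/49

Answer: 74/49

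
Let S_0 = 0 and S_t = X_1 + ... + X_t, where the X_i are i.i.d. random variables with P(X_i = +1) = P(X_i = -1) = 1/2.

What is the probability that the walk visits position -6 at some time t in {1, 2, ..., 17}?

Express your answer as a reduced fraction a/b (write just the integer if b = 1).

Answer: 4701/32768

Derivation:
Count via complement. Let g(t,s) = #length-t paths at position s with S_1..S_t all ≠ -6.
g(t,s) = g(t-1,s-1) + g(t-1,s+1) for s ≠ -6; g(t,-6) = 0.
t=0: g(0,0)=1
t=1: g(1,-1)=1 g(1,1)=1
t=2: g(2,-2)=1 g(2,0)=2 g(2,2)=1
t=3: g(3,-3)=1 g(3,-1)=3 g(3,1)=3 g(3,3)=1
t=4: g(4,-4)=1 g(4,-2)=4 g(4,0)=6 g(4,2)=4 g(4,4)=1
t=5: g(5,-5)=1 g(5,-3)=5 g(5,-1)=10 g(5,1)=10 g(5,3)=5 g(5,5)=1
t=6: g(6,-4)=6 g(6,-2)=15 g(6,0)=20 g(6,2)=15 g(6,4)=6 g(6,6)=1
t=7: g(7,-5)=6 g(7,-3)=21 g(7,-1)=35 g(7,1)=35 g(7,3)=21 g(7,5)=7 g(7,7)=1
t=8: g(8,-4)=27 g(8,-2)=56 g(8,0)=70 g(8,2)=56 g(8,4)=28 g(8,6)=8 g(8,8)=1
t=9: g(9,-5)=27 g(9,-3)=83 g(9,-1)=126 g(9,1)=126 g(9,3)=84 g(9,5)=36 g(9,7)=9 g(9,9)=1
t=10: g(10,-4)=110 g(10,-2)=209 g(10,0)=252 g(10,2)=210 g(10,4)=120 g(10,6)=45 g(10,8)=10 g(10,10)=1
t=11: g(11,-5)=110 g(11,-3)=319 g(11,-1)=461 g(11,1)=462 g(11,3)=330 g(11,5)=165 g(11,7)=55 g(11,9)=11 g(11,11)=1
t=12: g(12,-4)=429 g(12,-2)=780 g(12,0)=923 g(12,2)=792 g(12,4)=495 g(12,6)=220 g(12,8)=66 g(12,10)=12 g(12,12)=1
t=13: g(13,-5)=429 g(13,-3)=1209 g(13,-1)=1703 g(13,1)=1715 g(13,3)=1287 g(13,5)=715 g(13,7)=286 g(13,9)=78 g(13,11)=13 g(13,13)=1
t=14: g(14,-4)=1638 g(14,-2)=2912 g(14,0)=3418 g(14,2)=3002 g(14,4)=2002 g(14,6)=1001 g(14,8)=364 g(14,10)=91 g(14,12)=14 g(14,14)=1
t=15: g(15,-5)=1638 g(15,-3)=4550 g(15,-1)=6330 g(15,1)=6420 g(15,3)=5004 g(15,5)=3003 g(15,7)=1365 g(15,9)=455 g(15,11)=105 g(15,13)=15 g(15,15)=1
t=16: g(16,-4)=6188 g(16,-2)=10880 g(16,0)=12750 g(16,2)=11424 g(16,4)=8007 g(16,6)=4368 g(16,8)=1820 g(16,10)=560 g(16,12)=120 g(16,14)=16 g(16,16)=1
t=17: g(17,-5)=6188 g(17,-3)=17068 g(17,-1)=23630 g(17,1)=24174 g(17,3)=19431 g(17,5)=12375 g(17,7)=6188 g(17,9)=2380 g(17,11)=680 g(17,13)=136 g(17,15)=17 g(17,17)=1
Paths never hitting -6: Σ_s g(17,s) = 112268
Paths hitting -6: 2^17 - 112268 = 18804
P = 18804/131072 = 4701/32768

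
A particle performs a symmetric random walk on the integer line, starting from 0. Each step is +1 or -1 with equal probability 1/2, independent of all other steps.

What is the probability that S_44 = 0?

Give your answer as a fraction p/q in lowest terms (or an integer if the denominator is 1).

To return to 0 after 44 steps: need exactly 22 steps of +1 and 22 of -1.
Favorable paths: C(44,22) = 2104098963720
Total paths: 2^44 = 17592186044416
P = 2104098963720/17592186044416 = 263012370465/2199023255552

Answer: 263012370465/2199023255552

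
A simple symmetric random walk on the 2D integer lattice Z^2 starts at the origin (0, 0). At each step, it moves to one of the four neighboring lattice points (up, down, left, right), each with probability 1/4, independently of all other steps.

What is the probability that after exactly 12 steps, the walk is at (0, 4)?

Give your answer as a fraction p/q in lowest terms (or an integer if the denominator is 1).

Answer: 245025/16777216

Derivation:
Let h be the number of horizontal steps (so 12-h are vertical). To end at (0,4) need (h+0)/2 right-steps and ((12-h)+4)/2 up-steps.
Sum over h with 0 ≤ h ≤ 8, h ≡ 0 (mod 2), 12-h ≡ 0 (mod 2):
h=0: C(12,0)·C(0,0)·C(12,8) = 1·1·495 = 495
h=2: C(12,2)·C(2,1)·C(10,7) = 66·2·120 = 15840
h=4: C(12,4)·C(4,2)·C(8,6) = 495·6·28 = 83160
h=6: C(12,6)·C(6,3)·C(6,5) = 924·20·6 = 110880
h=8: C(12,8)·C(8,4)·C(4,4) = 495·70·1 = 34650
Total favorable: 245025
Total paths: 4^12 = 16777216
P = 245025/16777216 = 245025/16777216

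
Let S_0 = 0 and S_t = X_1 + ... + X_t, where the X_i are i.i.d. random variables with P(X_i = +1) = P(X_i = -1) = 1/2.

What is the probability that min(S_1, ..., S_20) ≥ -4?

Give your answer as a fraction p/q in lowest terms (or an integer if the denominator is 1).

Let f(t,s) = #length-t paths at position s with S_1..S_t all ≥ -4.
f(t,s) = f(t-1,s-1) + f(t-1,s+1) for s ≥ -4; f(t,s) = 0 for s < -4.
t=0: f(0,0)=1
t=1: f(1,-1)=1 f(1,1)=1
t=2: f(2,-2)=1 f(2,0)=2 f(2,2)=1
t=3: f(3,-3)=1 f(3,-1)=3 f(3,1)=3 f(3,3)=1
t=4: f(4,-4)=1 f(4,-2)=4 f(4,0)=6 f(4,2)=4 f(4,4)=1
t=5: f(5,-3)=5 f(5,-1)=10 f(5,1)=10 f(5,3)=5 f(5,5)=1
t=6: f(6,-4)=5 f(6,-2)=15 f(6,0)=20 f(6,2)=15 f(6,4)=6 f(6,6)=1
t=7: f(7,-3)=20 f(7,-1)=35 f(7,1)=35 f(7,3)=21 f(7,5)=7 f(7,7)=1
t=8: f(8,-4)=20 f(8,-2)=55 f(8,0)=70 f(8,2)=56 f(8,4)=28 f(8,6)=8 f(8,8)=1
t=9: f(9,-3)=75 f(9,-1)=125 f(9,1)=126 f(9,3)=84 f(9,5)=36 f(9,7)=9 f(9,9)=1
t=10: f(10,-4)=75 f(10,-2)=200 f(10,0)=251 f(10,2)=210 f(10,4)=120 f(10,6)=45 f(10,8)=10 f(10,10)=1
t=11: f(11,-3)=275 f(11,-1)=451 f(11,1)=461 f(11,3)=330 f(11,5)=165 f(11,7)=55 f(11,9)=11 f(11,11)=1
t=12: f(12,-4)=275 f(12,-2)=726 f(12,0)=912 f(12,2)=791 f(12,4)=495 f(12,6)=220 f(12,8)=66 f(12,10)=12 f(12,12)=1
t=13: f(13,-3)=1001 f(13,-1)=1638 f(13,1)=1703 f(13,3)=1286 f(13,5)=715 f(13,7)=286 f(13,9)=78 f(13,11)=13 f(13,13)=1
t=14: f(14,-4)=1001 f(14,-2)=2639 f(14,0)=3341 f(14,2)=2989 f(14,4)=2001 f(14,6)=1001 f(14,8)=364 f(14,10)=91 f(14,12)=14 f(14,14)=1
t=15: f(15,-3)=3640 f(15,-1)=5980 f(15,1)=6330 f(15,3)=4990 f(15,5)=3002 f(15,7)=1365 f(15,9)=455 f(15,11)=105 f(15,13)=15 f(15,15)=1
t=16: f(16,-4)=3640 f(16,-2)=9620 f(16,0)=12310 f(16,2)=11320 f(16,4)=7992 f(16,6)=4367 f(16,8)=1820 f(16,10)=560 f(16,12)=120 f(16,14)=16 f(16,16)=1
t=17: f(17,-3)=13260 f(17,-1)=21930 f(17,1)=23630 f(17,3)=19312 f(17,5)=12359 f(17,7)=6187 f(17,9)=2380 f(17,11)=680 f(17,13)=136 f(17,15)=17 f(17,17)=1
t=18: f(18,-4)=13260 f(18,-2)=35190 f(18,0)=45560 f(18,2)=42942 f(18,4)=31671 f(18,6)=18546 f(18,8)=8567 f(18,10)=3060 f(18,12)=816 f(18,14)=153 f(18,16)=18 f(18,18)=1
t=19: f(19,-3)=48450 f(19,-1)=80750 f(19,1)=88502 f(19,3)=74613 f(19,5)=50217 f(19,7)=27113 f(19,9)=11627 f(19,11)=3876 f(19,13)=969 f(19,15)=171 f(19,17)=19 f(19,19)=1
t=20: f(20,-4)=48450 f(20,-2)=129200 f(20,0)=169252 f(20,2)=163115 f(20,4)=124830 f(20,6)=77330 f(20,8)=38740 f(20,10)=15503 f(20,12)=4845 f(20,14)=1140 f(20,16)=190 f(20,18)=20 f(20,20)=1
Σ_s f(20,s) = 772616
P = 772616/1048576 = 96577/131072

Answer: 96577/131072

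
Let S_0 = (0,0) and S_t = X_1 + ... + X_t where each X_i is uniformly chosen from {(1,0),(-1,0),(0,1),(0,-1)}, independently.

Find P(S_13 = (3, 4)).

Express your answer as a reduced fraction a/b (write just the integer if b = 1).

Answer: 61347/8388608

Derivation:
Let h be the number of horizontal steps (so 13-h are vertical). To end at (3,4) need (h+3)/2 right-steps and ((13-h)+4)/2 up-steps.
Sum over h with 3 ≤ h ≤ 9, h ≡ 1 (mod 2), 13-h ≡ 0 (mod 2):
h=3: C(13,3)·C(3,3)·C(10,7) = 286·1·120 = 34320
h=5: C(13,5)·C(5,4)·C(8,6) = 1287·5·28 = 180180
h=7: C(13,7)·C(7,5)·C(6,5) = 1716·21·6 = 216216
h=9: C(13,9)·C(9,6)·C(4,4) = 715·84·1 = 60060
Total favorable: 490776
Total paths: 4^13 = 67108864
P = 490776/67108864 = 61347/8388608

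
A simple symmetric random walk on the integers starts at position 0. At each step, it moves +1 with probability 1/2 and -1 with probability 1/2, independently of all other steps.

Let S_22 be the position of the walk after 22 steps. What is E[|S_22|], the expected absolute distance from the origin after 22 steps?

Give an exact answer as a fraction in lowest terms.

S_22 takes values m ≡ 0 (mod 2) with |m| ≤ 22; P(S_22=m) = C(22,(22+m)/2)/2^22.
Total paths: 2^22 = 4194304
Distribution: P(S=-22)=1/4194304, P(S=-20)=22/4194304, P(S=-18)=231/4194304, P(S=-16)=1540/4194304, P(S=-14)=7315/4194304, P(S=-12)=26334/4194304, P(S=-10)=74613/4194304, P(S=-8)=170544/4194304, P(S=-6)=319770/4194304, P(S=-4)=497420/4194304, P(S=-2)=646646/4194304, P(S=0)=705432/4194304, P(S=2)=646646/4194304, P(S=4)=497420/4194304, P(S=6)=319770/4194304, P(S=8)=170544/4194304, P(S=10)=74613/4194304, P(S=12)=26334/4194304, P(S=14)=7315/4194304, P(S=16)=1540/4194304, P(S=18)=231/4194304, P(S=20)=22/4194304, P(S=22)=1/4194304
E[|S_22|] = Σ_m |m|·P(S_22=m) = 15519504/4194304 = 969969/262144

Answer: 969969/262144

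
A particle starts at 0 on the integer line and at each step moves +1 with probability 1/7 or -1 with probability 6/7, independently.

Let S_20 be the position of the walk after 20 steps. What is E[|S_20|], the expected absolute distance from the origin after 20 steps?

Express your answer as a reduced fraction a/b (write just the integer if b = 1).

S_20 takes values m ≡ 0 (mod 2) with |m| ≤ 20; P(S_20=m) = C(20,(20+m)/2) · (1/7)^((20+m)/2) · (6/7)^((20-m)/2).
Distribution: P(S=-20)=3656158440062976/79792266297612001, P(S=-18)=12187194800209920/79792266297612001, P(S=-16)=19296391766999040/79792266297612001, P(S=-14)=19296391766999040/79792266297612001, P(S=-12)=13668277501624320/79792266297612001, P(S=-10)=7289748000866304/79792266297612001, P(S=-8)=3037395000360960/79792266297612001, P(S=-6)=1012465000120320/79792266297612001, P(S=-4)=274209270865920/79792266297612001, P(S=-2)=60935393525760/79792266297612001, P(S=0)=11171488813056/79792266297612001, P(S=2)=1692649820160/79792266297612001, P(S=4)=211581227520/79792266297612001, P(S=6)=21700638720/79792266297612001, P(S=8)=1808386560/79792266297612001, P(S=10)=120559104/79792266297612001, P(S=12)=6279120/79792266297612001, P(S=14)=246240/79792266297612001, P(S=16)=6840/79792266297612001, P(S=18)=120/79792266297612001, P(S=20)=1/79792266297612001
E[|S_20|] = Σ_m |m|·P(S_20=m) = 1139898273697263620/79792266297612001

Answer: 1139898273697263620/79792266297612001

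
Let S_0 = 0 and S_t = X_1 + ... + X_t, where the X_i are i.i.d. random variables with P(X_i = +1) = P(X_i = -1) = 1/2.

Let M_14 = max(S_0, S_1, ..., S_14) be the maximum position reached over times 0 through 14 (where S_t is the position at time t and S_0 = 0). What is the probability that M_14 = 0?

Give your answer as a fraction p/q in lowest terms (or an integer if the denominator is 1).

Let M_14 = max(S_0,...,S_14). Use the reflection principle: for j ≥ 1, #{paths with M_14 ≥ j} = #{S_14 ≥ j} + #{S_14 ≥ j+1}.
P(M_14 ≥ 0) = 1 since S_0 = 0, so #{M_14 ≥ 0} = 16384.
#{M_14 ≥ 1} = #{S_14 ≥ 1} + #{S_14 ≥ 2} = 6476 + 6476 = 12952.
#{M_14 = 0} = 16384 - 12952 = 3432.
P(M_14 = 0) = 3432/16384 = 429/2048

Answer: 429/2048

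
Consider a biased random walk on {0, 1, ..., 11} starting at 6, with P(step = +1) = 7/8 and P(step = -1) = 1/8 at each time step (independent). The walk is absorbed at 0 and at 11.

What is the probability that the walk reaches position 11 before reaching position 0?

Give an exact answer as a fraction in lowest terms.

Biased walk: p = 7/8, q = 1/8, r = q/p = 1/7
Gambler's ruin: P(hit 11 before 0 | start at 6) = (1 - r^a)/(1 - r^N)
r^6 = 1/117649; r^11 = 1/1977326743
P = (1 - 1/117649) / (1 - 1/1977326743) = 117648/117649 / 1977326742/1977326743 = 329551656/329554457

Answer: 329551656/329554457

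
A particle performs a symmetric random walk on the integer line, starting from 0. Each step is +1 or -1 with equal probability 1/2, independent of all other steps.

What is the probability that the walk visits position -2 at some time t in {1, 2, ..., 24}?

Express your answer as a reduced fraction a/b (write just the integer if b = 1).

Count via complement. Let g(t,s) = #length-t paths at position s with S_1..S_t all ≠ -2.
g(t,s) = g(t-1,s-1) + g(t-1,s+1) for s ≠ -2; g(t,-2) = 0.
t=0: g(0,0)=1
t=1: g(1,-1)=1 g(1,1)=1
t=2: g(2,0)=2 g(2,2)=1
t=3: g(3,-1)=2 g(3,1)=3 g(3,3)=1
t=4: g(4,0)=5 g(4,2)=4 g(4,4)=1
t=5: g(5,-1)=5 g(5,1)=9 g(5,3)=5 g(5,5)=1
t=6: g(6,0)=14 g(6,2)=14 g(6,4)=6 g(6,6)=1
t=7: g(7,-1)=14 g(7,1)=28 g(7,3)=20 g(7,5)=7 g(7,7)=1
t=8: g(8,0)=42 g(8,2)=48 g(8,4)=27 g(8,6)=8 g(8,8)=1
t=9: g(9,-1)=42 g(9,1)=90 g(9,3)=75 g(9,5)=35 g(9,7)=9 g(9,9)=1
t=10: g(10,0)=132 g(10,2)=165 g(10,4)=110 g(10,6)=44 g(10,8)=10 g(10,10)=1
t=11: g(11,-1)=132 g(11,1)=297 g(11,3)=275 g(11,5)=154 g(11,7)=54 g(11,9)=11 g(11,11)=1
t=12: g(12,0)=429 g(12,2)=572 g(12,4)=429 g(12,6)=208 g(12,8)=65 g(12,10)=12 g(12,12)=1
t=13: g(13,-1)=429 g(13,1)=1001 g(13,3)=1001 g(13,5)=637 g(13,7)=273 g(13,9)=77 g(13,11)=13 g(13,13)=1
t=14: g(14,0)=1430 g(14,2)=2002 g(14,4)=1638 g(14,6)=910 g(14,8)=350 g(14,10)=90 g(14,12)=14 g(14,14)=1
t=15: g(15,-1)=1430 g(15,1)=3432 g(15,3)=3640 g(15,5)=2548 g(15,7)=1260 g(15,9)=440 g(15,11)=104 g(15,13)=15 g(15,15)=1
t=16: g(16,0)=4862 g(16,2)=7072 g(16,4)=6188 g(16,6)=3808 g(16,8)=1700 g(16,10)=544 g(16,12)=119 g(16,14)=16 g(16,16)=1
t=17: g(17,-1)=4862 g(17,1)=11934 g(17,3)=13260 g(17,5)=9996 g(17,7)=5508 g(17,9)=2244 g(17,11)=663 g(17,13)=135 g(17,15)=17 g(17,17)=1
t=18: g(18,0)=16796 g(18,2)=25194 g(18,4)=23256 g(18,6)=15504 g(18,8)=7752 g(18,10)=2907 g(18,12)=798 g(18,14)=152 g(18,16)=18 g(18,18)=1
t=19: g(19,-1)=16796 g(19,1)=41990 g(19,3)=48450 g(19,5)=38760 g(19,7)=23256 g(19,9)=10659 g(19,11)=3705 g(19,13)=950 g(19,15)=170 g(19,17)=19 g(19,19)=1
t=20: g(20,0)=58786 g(20,2)=90440 g(20,4)=87210 g(20,6)=62016 g(20,8)=33915 g(20,10)=14364 g(20,12)=4655 g(20,14)=1120 g(20,16)=189 g(20,18)=20 g(20,20)=1
t=21: g(21,-1)=58786 g(21,1)=149226 g(21,3)=177650 g(21,5)=149226 g(21,7)=95931 g(21,9)=48279 g(21,11)=19019 g(21,13)=5775 g(21,15)=1309 g(21,17)=209 g(21,19)=21 g(21,21)=1
t=22: g(22,0)=208012 g(22,2)=326876 g(22,4)=326876 g(22,6)=245157 g(22,8)=144210 g(22,10)=67298 g(22,12)=24794 g(22,14)=7084 g(22,16)=1518 g(22,18)=230 g(22,20)=22 g(22,22)=1
t=23: g(23,-1)=208012 g(23,1)=534888 g(23,3)=653752 g(23,5)=572033 g(23,7)=389367 g(23,9)=211508 g(23,11)=92092 g(23,13)=31878 g(23,15)=8602 g(23,17)=1748 g(23,19)=252 g(23,21)=23 g(23,23)=1
t=24: g(24,0)=742900 g(24,2)=1188640 g(24,4)=1225785 g(24,6)=961400 g(24,8)=600875 g(24,10)=303600 g(24,12)=123970 g(24,14)=40480 g(24,16)=10350 g(24,18)=2000 g(24,20)=275 g(24,22)=24 g(24,24)=1
Paths never hitting -2: Σ_s g(24,s) = 5200300
Paths hitting -2: 2^24 - 5200300 = 11576916
P = 11576916/16777216 = 2894229/4194304

Answer: 2894229/4194304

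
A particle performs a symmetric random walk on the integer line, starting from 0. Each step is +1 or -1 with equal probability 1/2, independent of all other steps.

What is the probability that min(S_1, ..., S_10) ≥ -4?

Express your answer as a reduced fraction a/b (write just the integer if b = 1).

Answer: 57/64

Derivation:
Let f(t,s) = #length-t paths at position s with S_1..S_t all ≥ -4.
f(t,s) = f(t-1,s-1) + f(t-1,s+1) for s ≥ -4; f(t,s) = 0 for s < -4.
t=0: f(0,0)=1
t=1: f(1,-1)=1 f(1,1)=1
t=2: f(2,-2)=1 f(2,0)=2 f(2,2)=1
t=3: f(3,-3)=1 f(3,-1)=3 f(3,1)=3 f(3,3)=1
t=4: f(4,-4)=1 f(4,-2)=4 f(4,0)=6 f(4,2)=4 f(4,4)=1
t=5: f(5,-3)=5 f(5,-1)=10 f(5,1)=10 f(5,3)=5 f(5,5)=1
t=6: f(6,-4)=5 f(6,-2)=15 f(6,0)=20 f(6,2)=15 f(6,4)=6 f(6,6)=1
t=7: f(7,-3)=20 f(7,-1)=35 f(7,1)=35 f(7,3)=21 f(7,5)=7 f(7,7)=1
t=8: f(8,-4)=20 f(8,-2)=55 f(8,0)=70 f(8,2)=56 f(8,4)=28 f(8,6)=8 f(8,8)=1
t=9: f(9,-3)=75 f(9,-1)=125 f(9,1)=126 f(9,3)=84 f(9,5)=36 f(9,7)=9 f(9,9)=1
t=10: f(10,-4)=75 f(10,-2)=200 f(10,0)=251 f(10,2)=210 f(10,4)=120 f(10,6)=45 f(10,8)=10 f(10,10)=1
Σ_s f(10,s) = 912
P = 912/1024 = 57/64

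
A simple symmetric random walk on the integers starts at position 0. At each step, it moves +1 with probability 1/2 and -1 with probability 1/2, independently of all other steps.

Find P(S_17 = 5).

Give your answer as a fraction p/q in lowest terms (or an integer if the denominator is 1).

Answer: 1547/16384

Derivation:
To reach position 5 after 17 steps: need 11 steps of +1 and 6 of -1.
Favorable paths: C(17,11) = 12376
Total paths: 2^17 = 131072
P = 12376/131072 = 1547/16384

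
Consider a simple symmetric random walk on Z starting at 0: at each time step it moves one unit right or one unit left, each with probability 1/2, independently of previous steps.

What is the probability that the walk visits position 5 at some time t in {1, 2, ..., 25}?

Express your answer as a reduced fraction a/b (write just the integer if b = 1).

Answer: 342821/1048576

Derivation:
Count via complement. Let g(t,s) = #length-t paths at position s with S_1..S_t all ≠ 5.
g(t,s) = g(t-1,s-1) + g(t-1,s+1) for s ≠ 5; g(t,5) = 0.
t=0: g(0,0)=1
t=1: g(1,-1)=1 g(1,1)=1
t=2: g(2,-2)=1 g(2,0)=2 g(2,2)=1
t=3: g(3,-3)=1 g(3,-1)=3 g(3,1)=3 g(3,3)=1
t=4: g(4,-4)=1 g(4,-2)=4 g(4,0)=6 g(4,2)=4 g(4,4)=1
t=5: g(5,-5)=1 g(5,-3)=5 g(5,-1)=10 g(5,1)=10 g(5,3)=5
t=6: g(6,-6)=1 g(6,-4)=6 g(6,-2)=15 g(6,0)=20 g(6,2)=15 g(6,4)=5
t=7: g(7,-7)=1 g(7,-5)=7 g(7,-3)=21 g(7,-1)=35 g(7,1)=35 g(7,3)=20
t=8: g(8,-8)=1 g(8,-6)=8 g(8,-4)=28 g(8,-2)=56 g(8,0)=70 g(8,2)=55 g(8,4)=20
t=9: g(9,-9)=1 g(9,-7)=9 g(9,-5)=36 g(9,-3)=84 g(9,-1)=126 g(9,1)=125 g(9,3)=75
t=10: g(10,-10)=1 g(10,-8)=10 g(10,-6)=45 g(10,-4)=120 g(10,-2)=210 g(10,0)=251 g(10,2)=200 g(10,4)=75
t=11: g(11,-11)=1 g(11,-9)=11 g(11,-7)=55 g(11,-5)=165 g(11,-3)=330 g(11,-1)=461 g(11,1)=451 g(11,3)=275
t=12: g(12,-12)=1 g(12,-10)=12 g(12,-8)=66 g(12,-6)=220 g(12,-4)=495 g(12,-2)=791 g(12,0)=912 g(12,2)=726 g(12,4)=275
t=13: g(13,-13)=1 g(13,-11)=13 g(13,-9)=78 g(13,-7)=286 g(13,-5)=715 g(13,-3)=1286 g(13,-1)=1703 g(13,1)=1638 g(13,3)=1001
t=14: g(14,-14)=1 g(14,-12)=14 g(14,-10)=91 g(14,-8)=364 g(14,-6)=1001 g(14,-4)=2001 g(14,-2)=2989 g(14,0)=3341 g(14,2)=2639 g(14,4)=1001
t=15: g(15,-15)=1 g(15,-13)=15 g(15,-11)=105 g(15,-9)=455 g(15,-7)=1365 g(15,-5)=3002 g(15,-3)=4990 g(15,-1)=6330 g(15,1)=5980 g(15,3)=3640
t=16: g(16,-16)=1 g(16,-14)=16 g(16,-12)=120 g(16,-10)=560 g(16,-8)=1820 g(16,-6)=4367 g(16,-4)=7992 g(16,-2)=11320 g(16,0)=12310 g(16,2)=9620 g(16,4)=3640
t=17: g(17,-17)=1 g(17,-15)=17 g(17,-13)=136 g(17,-11)=680 g(17,-9)=2380 g(17,-7)=6187 g(17,-5)=12359 g(17,-3)=19312 g(17,-1)=23630 g(17,1)=21930 g(17,3)=13260
t=18: g(18,-18)=1 g(18,-16)=18 g(18,-14)=153 g(18,-12)=816 g(18,-10)=3060 g(18,-8)=8567 g(18,-6)=18546 g(18,-4)=31671 g(18,-2)=42942 g(18,0)=45560 g(18,2)=35190 g(18,4)=13260
t=19: g(19,-19)=1 g(19,-17)=19 g(19,-15)=171 g(19,-13)=969 g(19,-11)=3876 g(19,-9)=11627 g(19,-7)=27113 g(19,-5)=50217 g(19,-3)=74613 g(19,-1)=88502 g(19,1)=80750 g(19,3)=48450
t=20: g(20,-20)=1 g(20,-18)=20 g(20,-16)=190 g(20,-14)=1140 g(20,-12)=4845 g(20,-10)=15503 g(20,-8)=38740 g(20,-6)=77330 g(20,-4)=124830 g(20,-2)=163115 g(20,0)=169252 g(20,2)=129200 g(20,4)=48450
t=21: g(21,-21)=1 g(21,-19)=21 g(21,-17)=210 g(21,-15)=1330 g(21,-13)=5985 g(21,-11)=20348 g(21,-9)=54243 g(21,-7)=116070 g(21,-5)=202160 g(21,-3)=287945 g(21,-1)=332367 g(21,1)=298452 g(21,3)=177650
t=22: g(22,-22)=1 g(22,-20)=22 g(22,-18)=231 g(22,-16)=1540 g(22,-14)=7315 g(22,-12)=26333 g(22,-10)=74591 g(22,-8)=170313 g(22,-6)=318230 g(22,-4)=490105 g(22,-2)=620312 g(22,0)=630819 g(22,2)=476102 g(22,4)=177650
t=23: g(23,-23)=1 g(23,-21)=23 g(23,-19)=253 g(23,-17)=1771 g(23,-15)=8855 g(23,-13)=33648 g(23,-11)=100924 g(23,-9)=244904 g(23,-7)=488543 g(23,-5)=808335 g(23,-3)=1110417 g(23,-1)=1251131 g(23,1)=1106921 g(23,3)=653752
t=24: g(24,-24)=1 g(24,-22)=24 g(24,-20)=276 g(24,-18)=2024 g(24,-16)=10626 g(24,-14)=42503 g(24,-12)=134572 g(24,-10)=345828 g(24,-8)=733447 g(24,-6)=1296878 g(24,-4)=1918752 g(24,-2)=2361548 g(24,0)=2358052 g(24,2)=1760673 g(24,4)=653752
t=25: g(25,-25)=1 g(25,-23)=25 g(25,-21)=300 g(25,-19)=2300 g(25,-17)=12650 g(25,-15)=53129 g(25,-13)=177075 g(25,-11)=480400 g(25,-9)=1079275 g(25,-7)=2030325 g(25,-5)=3215630 g(25,-3)=4280300 g(25,-1)=4719600 g(25,1)=4118725 g(25,3)=2414425
Paths never hitting 5: Σ_s g(25,s) = 22584160
Paths hitting 5: 2^25 - 22584160 = 10970272
P = 10970272/33554432 = 342821/1048576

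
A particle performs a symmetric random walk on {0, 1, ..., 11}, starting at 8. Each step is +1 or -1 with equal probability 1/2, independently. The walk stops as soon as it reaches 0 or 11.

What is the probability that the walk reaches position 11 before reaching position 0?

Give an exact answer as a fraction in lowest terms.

Symmetric walk (p = 1/2): the harmonic-function argument gives P(hit 11 before 0 | start at 8) = a/N.
P = 8/11 = 8/11

Answer: 8/11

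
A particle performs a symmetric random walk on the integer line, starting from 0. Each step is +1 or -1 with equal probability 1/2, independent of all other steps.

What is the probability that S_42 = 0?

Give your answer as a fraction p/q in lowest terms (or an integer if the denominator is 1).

To return to 0 after 42 steps: need exactly 21 steps of +1 and 21 of -1.
Favorable paths: C(42,21) = 538257874440
Total paths: 2^42 = 4398046511104
P = 538257874440/4398046511104 = 67282234305/549755813888

Answer: 67282234305/549755813888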